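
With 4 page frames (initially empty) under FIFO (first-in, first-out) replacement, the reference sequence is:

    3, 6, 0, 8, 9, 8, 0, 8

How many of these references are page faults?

3 → fault, frames [3]
6 → fault, frames [3, 6]
0 → fault, frames [3, 6, 0]
8 → fault, frames [3, 6, 0, 8]
9 → fault, evict 3, frames [6, 0, 8, 9]
8 → hit
0 → hit
8 → hit
Page faults: 5.

5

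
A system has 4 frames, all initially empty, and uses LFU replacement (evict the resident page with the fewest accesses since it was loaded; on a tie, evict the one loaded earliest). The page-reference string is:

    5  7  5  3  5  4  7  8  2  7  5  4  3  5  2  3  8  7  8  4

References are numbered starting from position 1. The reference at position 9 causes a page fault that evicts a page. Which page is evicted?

pos 1: 5 -> miss, frames (5)
pos 2: 7 -> miss, frames (5 7)
pos 3: 5 -> hit
pos 4: 3 -> miss, frames (5 7 3)
pos 5: 5 -> hit
pos 6: 4 -> miss, frames (5 7 3 4)
pos 7: 7 -> hit
pos 8: 8 -> miss, evict 3, frames (5 7 4 8)
pos 9: 2 -> miss, evict 4, frames (5 7 8 2)
At position 9, page 4 is evicted.

4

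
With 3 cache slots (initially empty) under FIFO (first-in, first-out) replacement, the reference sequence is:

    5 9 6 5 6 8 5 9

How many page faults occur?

5 → fault, frames {5}
9 → fault, frames {5,9}
6 → fault, frames {5,9,6}
5 → hit
6 → hit
8 → fault, evict 5, frames {9,6,8}
5 → fault, evict 9, frames {6,8,5}
9 → fault, evict 6, frames {8,5,9}
Page faults: 6.

6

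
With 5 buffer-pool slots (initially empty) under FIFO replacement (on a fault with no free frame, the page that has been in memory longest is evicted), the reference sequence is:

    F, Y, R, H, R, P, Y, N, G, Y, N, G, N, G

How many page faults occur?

F → miss, frames {F}
Y → miss, frames {F,Y}
R → miss, frames {F,Y,R}
H → miss, frames {F,Y,R,H}
R → hit
P → miss, frames {F,Y,R,H,P}
Y → hit
N → miss, evict F, frames {Y,R,H,P,N}
G → miss, evict Y, frames {R,H,P,N,G}
Y → miss, evict R, frames {H,P,N,G,Y}
N → hit
G → hit
N → hit
G → hit
Page faults: 8.

8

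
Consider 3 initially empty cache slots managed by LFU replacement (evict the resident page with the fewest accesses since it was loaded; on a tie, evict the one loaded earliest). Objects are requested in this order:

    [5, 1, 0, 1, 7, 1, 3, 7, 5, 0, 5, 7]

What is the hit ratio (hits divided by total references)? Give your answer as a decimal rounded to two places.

5 → fault, frames (5)
1 → fault, frames (5 1)
0 → fault, frames (5 1 0)
1 → hit
7 → fault, evict 5, frames (1 0 7)
1 → hit
3 → fault, evict 0, frames (1 7 3)
7 → hit
5 → fault, evict 3, frames (1 7 5)
0 → fault, evict 5, frames (1 7 0)
5 → fault, evict 0, frames (1 7 5)
7 → hit
Hits: 4 of 12 references → 4/12 = 0.3333.

0.33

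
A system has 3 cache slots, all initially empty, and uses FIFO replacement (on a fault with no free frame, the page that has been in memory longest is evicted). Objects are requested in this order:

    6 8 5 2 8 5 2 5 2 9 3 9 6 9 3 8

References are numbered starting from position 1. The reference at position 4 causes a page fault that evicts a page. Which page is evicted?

6

pos 1: 6 -> fault, frames (6)
pos 2: 8 -> fault, frames (6 8)
pos 3: 5 -> fault, frames (6 8 5)
pos 4: 2 -> fault, evict 6, frames (8 5 2)
At position 4, page 6 is evicted.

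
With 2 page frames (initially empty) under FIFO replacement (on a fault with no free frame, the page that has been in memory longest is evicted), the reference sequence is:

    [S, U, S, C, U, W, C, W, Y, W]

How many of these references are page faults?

S → fault, frames (S)
U → fault, frames (S U)
S → hit
C → fault, evict S, frames (U C)
U → hit
W → fault, evict U, frames (C W)
C → hit
W → hit
Y → fault, evict C, frames (W Y)
W → hit
Page faults: 5.

5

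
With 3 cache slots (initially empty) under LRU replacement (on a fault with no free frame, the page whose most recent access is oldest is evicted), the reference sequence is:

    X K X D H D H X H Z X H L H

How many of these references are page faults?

X → fault, frames [X]
K → fault, frames [X, K]
X → hit
D → fault, frames [K, X, D]
H → fault, evict K, frames [X, D, H]
D → hit
H → hit
X → hit
H → hit
Z → fault, evict D, frames [X, H, Z]
X → hit
H → hit
L → fault, evict Z, frames [X, H, L]
H → hit
Page faults: 6.

6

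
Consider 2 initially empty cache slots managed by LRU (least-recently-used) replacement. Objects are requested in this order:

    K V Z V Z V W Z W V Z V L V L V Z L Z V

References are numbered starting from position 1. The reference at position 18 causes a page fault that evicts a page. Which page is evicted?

pos 1: K -> miss, frames {K}
pos 2: V -> miss, frames {K,V}
pos 3: Z -> miss, evict K, frames {V,Z}
pos 4: V -> hit
pos 5: Z -> hit
pos 6: V -> hit
pos 7: W -> miss, evict Z, frames {V,W}
pos 8: Z -> miss, evict V, frames {W,Z}
pos 9: W -> hit
pos 10: V -> miss, evict Z, frames {W,V}
pos 11: Z -> miss, evict W, frames {V,Z}
pos 12: V -> hit
pos 13: L -> miss, evict Z, frames {V,L}
pos 14: V -> hit
pos 15: L -> hit
pos 16: V -> hit
pos 17: Z -> miss, evict L, frames {V,Z}
pos 18: L -> miss, evict V, frames {Z,L}
At position 18, page V is evicted.

V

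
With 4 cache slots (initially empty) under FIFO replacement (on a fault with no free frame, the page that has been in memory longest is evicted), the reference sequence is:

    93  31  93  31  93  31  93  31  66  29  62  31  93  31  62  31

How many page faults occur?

93 -> fault, frames (93)
31 -> fault, frames (93 31)
93 -> hit
31 -> hit
93 -> hit
31 -> hit
93 -> hit
31 -> hit
66 -> fault, frames (93 31 66)
29 -> fault, frames (93 31 66 29)
62 -> fault, evict 93, frames (31 66 29 62)
31 -> hit
93 -> fault, evict 31, frames (66 29 62 93)
31 -> fault, evict 66, frames (29 62 93 31)
62 -> hit
31 -> hit
Page faults: 7.

7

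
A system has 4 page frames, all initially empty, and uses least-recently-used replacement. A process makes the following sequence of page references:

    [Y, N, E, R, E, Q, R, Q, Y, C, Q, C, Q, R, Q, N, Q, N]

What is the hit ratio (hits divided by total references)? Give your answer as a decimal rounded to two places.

0.56

Y → miss, frames {Y}
N → miss, frames {Y,N}
E → miss, frames {Y,N,E}
R → miss, frames {Y,N,E,R}
E → hit
Q → miss, evict Y, frames {N,R,E,Q}
R → hit
Q → hit
Y → miss, evict N, frames {E,R,Q,Y}
C → miss, evict E, frames {R,Q,Y,C}
Q → hit
C → hit
Q → hit
R → hit
Q → hit
N → miss, evict Y, frames {C,R,Q,N}
Q → hit
N → hit
Hits: 10 of 18 references → 10/18 = 0.5556.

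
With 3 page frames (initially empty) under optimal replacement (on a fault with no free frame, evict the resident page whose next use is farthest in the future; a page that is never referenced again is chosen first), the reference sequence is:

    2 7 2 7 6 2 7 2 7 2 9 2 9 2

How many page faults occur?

2 → miss, frames {2}
7 → miss, frames {2,7}
2 → hit
7 → hit
6 → miss, frames {2,7,6}
2 → hit
7 → hit
2 → hit
7 → hit
2 → hit
9 → miss, evict 6, frames {2,7,9}
2 → hit
9 → hit
2 → hit
Page faults: 4.

4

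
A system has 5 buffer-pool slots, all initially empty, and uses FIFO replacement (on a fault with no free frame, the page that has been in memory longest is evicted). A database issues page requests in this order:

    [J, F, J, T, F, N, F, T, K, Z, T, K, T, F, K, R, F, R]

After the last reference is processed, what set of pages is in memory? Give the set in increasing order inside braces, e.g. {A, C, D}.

{F, K, N, R, Z}

J -> fault, frames {J}
F -> fault, frames {J,F}
J -> hit
T -> fault, frames {J,F,T}
F -> hit
N -> fault, frames {J,F,T,N}
F -> hit
T -> hit
K -> fault, frames {J,F,T,N,K}
Z -> fault, evict J, frames {F,T,N,K,Z}
T -> hit
K -> hit
T -> hit
F -> hit
K -> hit
R -> fault, evict F, frames {T,N,K,Z,R}
F -> fault, evict T, frames {N,K,Z,R,F}
R -> hit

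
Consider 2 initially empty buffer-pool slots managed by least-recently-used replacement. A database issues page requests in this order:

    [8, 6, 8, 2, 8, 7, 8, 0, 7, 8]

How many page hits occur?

3

8 -> miss, frames (8)
6 -> miss, frames (8 6)
8 -> hit
2 -> miss, evict 6, frames (8 2)
8 -> hit
7 -> miss, evict 2, frames (8 7)
8 -> hit
0 -> miss, evict 7, frames (8 0)
7 -> miss, evict 8, frames (0 7)
8 -> miss, evict 0, frames (7 8)
Hits: 3.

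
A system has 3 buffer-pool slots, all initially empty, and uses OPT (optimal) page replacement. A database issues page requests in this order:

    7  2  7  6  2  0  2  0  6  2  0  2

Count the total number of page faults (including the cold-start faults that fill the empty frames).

7: miss, frames [7]
2: miss, frames [7, 2]
7: hit
6: miss, frames [7, 2, 6]
2: hit
0: miss, evict 7, frames [2, 6, 0]
2: hit
0: hit
6: hit
2: hit
0: hit
2: hit
Page faults: 4.

4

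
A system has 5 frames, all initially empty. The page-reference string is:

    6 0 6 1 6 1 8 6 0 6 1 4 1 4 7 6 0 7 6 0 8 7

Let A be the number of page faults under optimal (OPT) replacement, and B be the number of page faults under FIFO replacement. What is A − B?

Under OPT: F F . F . . F . . . . F . . F . . . . . . . → 6 faults.
Under FIFO: F F . F . . F . . . . F . . F F F . . . . . → 8 faults.
A − B = 6 − 8 = -2.

-2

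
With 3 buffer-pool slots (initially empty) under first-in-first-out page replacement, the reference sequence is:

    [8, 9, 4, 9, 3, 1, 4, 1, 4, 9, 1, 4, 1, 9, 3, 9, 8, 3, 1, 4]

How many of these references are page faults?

8 -> miss, frames {8}
9 -> miss, frames {8,9}
4 -> miss, frames {8,9,4}
9 -> hit
3 -> miss, evict 8, frames {9,4,3}
1 -> miss, evict 9, frames {4,3,1}
4 -> hit
1 -> hit
4 -> hit
9 -> miss, evict 4, frames {3,1,9}
1 -> hit
4 -> miss, evict 3, frames {1,9,4}
1 -> hit
9 -> hit
3 -> miss, evict 1, frames {9,4,3}
9 -> hit
8 -> miss, evict 9, frames {4,3,8}
3 -> hit
1 -> miss, evict 4, frames {3,8,1}
4 -> miss, evict 3, frames {8,1,4}
Page faults: 11.

11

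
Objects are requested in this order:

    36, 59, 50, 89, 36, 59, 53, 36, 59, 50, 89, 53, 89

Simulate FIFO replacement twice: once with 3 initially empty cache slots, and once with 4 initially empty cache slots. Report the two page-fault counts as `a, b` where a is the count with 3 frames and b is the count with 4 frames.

3 frames: F F F F F F F . . F F . . → 9 faults.
4 frames: F F F F . . F F F F F F . → 10 faults.
10 > 9: adding a frame increased faults — Belady's anomaly.

9, 10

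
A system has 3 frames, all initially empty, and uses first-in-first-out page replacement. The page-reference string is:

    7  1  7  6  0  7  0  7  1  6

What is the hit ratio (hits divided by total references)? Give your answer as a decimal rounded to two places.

7 -> fault, frames [7]
1 -> fault, frames [7, 1]
7 -> hit
6 -> fault, frames [7, 1, 6]
0 -> fault, evict 7, frames [1, 6, 0]
7 -> fault, evict 1, frames [6, 0, 7]
0 -> hit
7 -> hit
1 -> fault, evict 6, frames [0, 7, 1]
6 -> fault, evict 0, frames [7, 1, 6]
Hits: 3 of 10 references → 3/10 = 0.3000.

0.30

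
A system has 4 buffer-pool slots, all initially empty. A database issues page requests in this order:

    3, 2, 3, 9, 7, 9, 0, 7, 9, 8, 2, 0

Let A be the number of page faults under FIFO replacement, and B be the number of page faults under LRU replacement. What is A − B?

-1

Under FIFO: F F . F F . F . . F F . → 7 faults.
Under LRU: F F . F F . F . . F F F → 8 faults.
A − B = 7 − 8 = -1.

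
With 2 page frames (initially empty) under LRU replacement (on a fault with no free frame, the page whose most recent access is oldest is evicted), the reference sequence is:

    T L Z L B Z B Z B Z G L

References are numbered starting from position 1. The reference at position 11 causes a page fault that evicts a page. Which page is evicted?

pos 1: T: fault, frames (T)
pos 2: L: fault, frames (T L)
pos 3: Z: fault, evict T, frames (L Z)
pos 4: L: hit
pos 5: B: fault, evict Z, frames (L B)
pos 6: Z: fault, evict L, frames (B Z)
pos 7: B: hit
pos 8: Z: hit
pos 9: B: hit
pos 10: Z: hit
pos 11: G: fault, evict B, frames (Z G)
At position 11, page B is evicted.

B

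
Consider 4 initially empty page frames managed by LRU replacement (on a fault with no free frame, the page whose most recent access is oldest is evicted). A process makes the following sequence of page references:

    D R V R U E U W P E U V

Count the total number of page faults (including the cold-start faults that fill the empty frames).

8

D: fault, frames (D)
R: fault, frames (D R)
V: fault, frames (D R V)
R: hit
U: fault, frames (D V R U)
E: fault, evict D, frames (V R U E)
U: hit
W: fault, evict V, frames (R E U W)
P: fault, evict R, frames (E U W P)
E: hit
U: hit
V: fault, evict W, frames (P E U V)
Page faults: 8.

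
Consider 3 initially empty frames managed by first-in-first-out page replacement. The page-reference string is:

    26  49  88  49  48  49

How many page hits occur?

2

26 -> miss, frames [26]
49 -> miss, frames [26, 49]
88 -> miss, frames [26, 49, 88]
49 -> hit
48 -> miss, evict 26, frames [49, 88, 48]
49 -> hit
Hits: 2.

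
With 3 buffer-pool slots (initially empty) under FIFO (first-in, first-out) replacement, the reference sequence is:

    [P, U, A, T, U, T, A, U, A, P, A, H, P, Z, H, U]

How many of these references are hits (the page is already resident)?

P → miss, frames (P)
U → miss, frames (P U)
A → miss, frames (P U A)
T → miss, evict P, frames (U A T)
U → hit
T → hit
A → hit
U → hit
A → hit
P → miss, evict U, frames (A T P)
A → hit
H → miss, evict A, frames (T P H)
P → hit
Z → miss, evict T, frames (P H Z)
H → hit
U → miss, evict P, frames (H Z U)
Hits: 8.

8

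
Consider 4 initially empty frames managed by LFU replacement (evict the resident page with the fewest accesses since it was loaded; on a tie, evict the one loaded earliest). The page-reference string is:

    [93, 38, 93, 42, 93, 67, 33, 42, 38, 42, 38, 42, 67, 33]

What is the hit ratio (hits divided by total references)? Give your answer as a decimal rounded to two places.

0.43

93 -> fault, frames (93)
38 -> fault, frames (93 38)
93 -> hit
42 -> fault, frames (93 38 42)
93 -> hit
67 -> fault, frames (93 38 42 67)
33 -> fault, evict 38, frames (93 42 67 33)
42 -> hit
38 -> fault, evict 67, frames (93 42 33 38)
42 -> hit
38 -> hit
42 -> hit
67 -> fault, evict 33, frames (93 42 38 67)
33 -> fault, evict 67, frames (93 42 38 33)
Hits: 6 of 14 references → 6/14 = 0.4286.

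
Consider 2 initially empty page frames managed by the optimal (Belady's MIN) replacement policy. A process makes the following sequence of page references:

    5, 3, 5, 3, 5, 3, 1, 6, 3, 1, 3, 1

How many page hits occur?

5 → miss, frames {5}
3 → miss, frames {5,3}
5 → hit
3 → hit
5 → hit
3 → hit
1 → miss, evict 5, frames {3,1}
6 → miss, evict 1, frames {3,6}
3 → hit
1 → miss, evict 6, frames {3,1}
3 → hit
1 → hit
Hits: 7.

7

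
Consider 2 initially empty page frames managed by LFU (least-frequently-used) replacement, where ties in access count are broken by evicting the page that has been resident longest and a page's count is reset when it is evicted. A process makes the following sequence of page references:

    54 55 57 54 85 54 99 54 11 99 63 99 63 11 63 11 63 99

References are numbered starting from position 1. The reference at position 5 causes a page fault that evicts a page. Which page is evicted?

57

pos 1: 54 -> miss, frames (54)
pos 2: 55 -> miss, frames (54 55)
pos 3: 57 -> miss, evict 54, frames (55 57)
pos 4: 54 -> miss, evict 55, frames (57 54)
pos 5: 85 -> miss, evict 57, frames (54 85)
At position 5, page 57 is evicted.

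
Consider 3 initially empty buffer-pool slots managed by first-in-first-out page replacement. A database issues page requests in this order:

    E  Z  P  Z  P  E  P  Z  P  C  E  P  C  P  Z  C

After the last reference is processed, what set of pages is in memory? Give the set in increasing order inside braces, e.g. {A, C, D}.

E: miss, frames {E}
Z: miss, frames {E,Z}
P: miss, frames {E,Z,P}
Z: hit
P: hit
E: hit
P: hit
Z: hit
P: hit
C: miss, evict E, frames {Z,P,C}
E: miss, evict Z, frames {P,C,E}
P: hit
C: hit
P: hit
Z: miss, evict P, frames {C,E,Z}
C: hit

{C, E, Z}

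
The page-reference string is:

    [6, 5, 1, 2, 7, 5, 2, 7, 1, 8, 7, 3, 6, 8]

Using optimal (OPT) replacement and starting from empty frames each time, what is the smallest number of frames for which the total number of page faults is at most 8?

f=1: 14 faults
f=2: 10 faults
f=3: 9 faults
f=4: 8 faults
f=5: 7 faults
f=6: 7 faults
f=7: 7 faults
Smallest f with faults ≤ 8 is 4.

4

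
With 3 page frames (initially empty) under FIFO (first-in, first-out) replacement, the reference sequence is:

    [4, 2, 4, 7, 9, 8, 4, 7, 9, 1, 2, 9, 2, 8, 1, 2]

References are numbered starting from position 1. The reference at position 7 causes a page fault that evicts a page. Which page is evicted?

pos 1: 4: miss, frames {4}
pos 2: 2: miss, frames {4,2}
pos 3: 4: hit
pos 4: 7: miss, frames {4,2,7}
pos 5: 9: miss, evict 4, frames {2,7,9}
pos 6: 8: miss, evict 2, frames {7,9,8}
pos 7: 4: miss, evict 7, frames {9,8,4}
At position 7, page 7 is evicted.

7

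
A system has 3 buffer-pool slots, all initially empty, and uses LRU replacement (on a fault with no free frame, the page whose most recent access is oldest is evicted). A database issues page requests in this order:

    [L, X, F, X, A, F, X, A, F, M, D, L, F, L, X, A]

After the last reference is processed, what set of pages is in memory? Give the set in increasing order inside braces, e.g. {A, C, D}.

{A, L, X}

L → miss, frames (L)
X → miss, frames (L X)
F → miss, frames (L X F)
X → hit
A → miss, evict L, frames (F X A)
F → hit
X → hit
A → hit
F → hit
M → miss, evict X, frames (A F M)
D → miss, evict A, frames (F M D)
L → miss, evict F, frames (M D L)
F → miss, evict M, frames (D L F)
L → hit
X → miss, evict D, frames (F L X)
A → miss, evict F, frames (L X A)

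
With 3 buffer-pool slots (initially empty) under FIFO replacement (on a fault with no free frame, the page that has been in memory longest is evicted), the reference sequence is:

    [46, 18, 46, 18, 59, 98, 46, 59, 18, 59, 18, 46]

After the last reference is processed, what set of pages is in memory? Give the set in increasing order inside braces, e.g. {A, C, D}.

{18, 46, 59}

46 → miss, frames {46}
18 → miss, frames {46,18}
46 → hit
18 → hit
59 → miss, frames {46,18,59}
98 → miss, evict 46, frames {18,59,98}
46 → miss, evict 18, frames {59,98,46}
59 → hit
18 → miss, evict 59, frames {98,46,18}
59 → miss, evict 98, frames {46,18,59}
18 → hit
46 → hit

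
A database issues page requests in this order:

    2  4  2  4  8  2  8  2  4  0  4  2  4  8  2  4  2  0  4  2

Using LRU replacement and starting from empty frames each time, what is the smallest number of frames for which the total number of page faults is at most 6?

3

f=1: 20 faults
f=2: 13 faults
f=3: 6 faults
f=4: 4 faults
Smallest f with faults ≤ 6 is 3.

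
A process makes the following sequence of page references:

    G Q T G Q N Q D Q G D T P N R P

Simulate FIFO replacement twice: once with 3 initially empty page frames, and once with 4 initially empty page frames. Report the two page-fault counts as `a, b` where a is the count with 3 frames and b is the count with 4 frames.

11, 8

3 frames: F F F . . F . F F F . F F F F . → 11 faults.
4 frames: F F F . . F . F . F . . F . F . → 8 faults.
8 < 11: adding a frame reduced faults, as is typical.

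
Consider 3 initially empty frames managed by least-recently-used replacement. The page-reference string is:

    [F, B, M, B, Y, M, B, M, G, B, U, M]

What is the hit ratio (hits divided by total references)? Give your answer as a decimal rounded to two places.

0.42

F: fault, frames (F)
B: fault, frames (F B)
M: fault, frames (F B M)
B: hit
Y: fault, evict F, frames (M B Y)
M: hit
B: hit
M: hit
G: fault, evict Y, frames (B M G)
B: hit
U: fault, evict M, frames (G B U)
M: fault, evict G, frames (B U M)
Hits: 5 of 12 references → 5/12 = 0.4167.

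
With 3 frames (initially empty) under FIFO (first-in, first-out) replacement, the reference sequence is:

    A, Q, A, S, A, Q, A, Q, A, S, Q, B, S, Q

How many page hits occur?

10

A: miss, frames [A]
Q: miss, frames [A, Q]
A: hit
S: miss, frames [A, Q, S]
A: hit
Q: hit
A: hit
Q: hit
A: hit
S: hit
Q: hit
B: miss, evict A, frames [Q, S, B]
S: hit
Q: hit
Hits: 10.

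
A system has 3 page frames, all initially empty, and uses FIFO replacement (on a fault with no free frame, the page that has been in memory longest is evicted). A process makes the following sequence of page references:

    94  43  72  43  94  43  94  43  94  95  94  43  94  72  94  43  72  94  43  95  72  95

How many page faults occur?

8

94: miss, frames {94}
43: miss, frames {94,43}
72: miss, frames {94,43,72}
43: hit
94: hit
43: hit
94: hit
43: hit
94: hit
95: miss, evict 94, frames {43,72,95}
94: miss, evict 43, frames {72,95,94}
43: miss, evict 72, frames {95,94,43}
94: hit
72: miss, evict 95, frames {94,43,72}
94: hit
43: hit
72: hit
94: hit
43: hit
95: miss, evict 94, frames {43,72,95}
72: hit
95: hit
Page faults: 8.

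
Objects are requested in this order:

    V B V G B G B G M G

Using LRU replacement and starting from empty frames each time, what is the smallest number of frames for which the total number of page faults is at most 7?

2

f=1: 10 faults
f=2: 5 faults
f=3: 4 faults
f=4: 4 faults
Smallest f with faults ≤ 7 is 2.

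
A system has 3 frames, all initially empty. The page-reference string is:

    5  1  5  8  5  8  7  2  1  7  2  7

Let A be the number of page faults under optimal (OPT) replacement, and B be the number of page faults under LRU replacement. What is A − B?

-1

Under OPT: F F . F . . F F . . . . → 5 faults.
Under LRU: F F . F . . F F F . . . → 6 faults.
A − B = 5 − 6 = -1.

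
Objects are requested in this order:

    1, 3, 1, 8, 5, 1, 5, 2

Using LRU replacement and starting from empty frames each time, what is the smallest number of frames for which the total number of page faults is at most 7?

f=1: 8 faults
f=2: 6 faults
f=3: 5 faults
f=4: 5 faults
f=5: 5 faults
Smallest f with faults ≤ 7 is 2.

2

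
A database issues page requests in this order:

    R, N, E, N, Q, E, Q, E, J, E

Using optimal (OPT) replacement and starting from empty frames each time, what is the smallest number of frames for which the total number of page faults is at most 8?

2

f=1: 10 faults
f=2: 5 faults
f=3: 5 faults
f=4: 5 faults
f=5: 5 faults
Smallest f with faults ≤ 8 is 2.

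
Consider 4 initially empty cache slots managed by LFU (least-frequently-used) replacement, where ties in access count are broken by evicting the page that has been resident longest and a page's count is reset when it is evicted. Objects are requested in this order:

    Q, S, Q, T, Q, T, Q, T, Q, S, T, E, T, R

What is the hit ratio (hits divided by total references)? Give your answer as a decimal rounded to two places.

Q → miss, frames [Q]
S → miss, frames [Q, S]
Q → hit
T → miss, frames [Q, S, T]
Q → hit
T → hit
Q → hit
T → hit
Q → hit
S → hit
T → hit
E → miss, frames [Q, S, T, E]
T → hit
R → miss, evict E, frames [Q, S, T, R]
Hits: 9 of 14 references → 9/14 = 0.6429.

0.64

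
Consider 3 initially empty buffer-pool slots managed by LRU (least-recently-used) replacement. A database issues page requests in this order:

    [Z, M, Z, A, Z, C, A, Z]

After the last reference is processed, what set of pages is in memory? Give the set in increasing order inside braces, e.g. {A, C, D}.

{A, C, Z}

Z -> miss, frames (Z)
M -> miss, frames (Z M)
Z -> hit
A -> miss, frames (M Z A)
Z -> hit
C -> miss, evict M, frames (A Z C)
A -> hit
Z -> hit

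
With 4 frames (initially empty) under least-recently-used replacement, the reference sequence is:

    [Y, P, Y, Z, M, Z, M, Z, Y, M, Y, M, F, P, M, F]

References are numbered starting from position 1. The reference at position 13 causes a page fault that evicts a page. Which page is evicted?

pos 1: Y → fault, frames {Y}
pos 2: P → fault, frames {Y,P}
pos 3: Y → hit
pos 4: Z → fault, frames {P,Y,Z}
pos 5: M → fault, frames {P,Y,Z,M}
pos 6: Z → hit
pos 7: M → hit
pos 8: Z → hit
pos 9: Y → hit
pos 10: M → hit
pos 11: Y → hit
pos 12: M → hit
pos 13: F → fault, evict P, frames {Z,Y,M,F}
At position 13, page P is evicted.

P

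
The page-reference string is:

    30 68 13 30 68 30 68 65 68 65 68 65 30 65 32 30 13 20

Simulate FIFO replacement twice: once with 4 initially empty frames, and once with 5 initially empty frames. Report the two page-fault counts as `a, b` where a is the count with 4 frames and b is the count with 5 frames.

4 frames: F F F . . . . F . . . . . . F F . F → 7 faults.
5 frames: F F F . . . . F . . . . . . F . . F → 6 faults.
6 < 7: adding a frame reduced faults, as is typical.

7, 6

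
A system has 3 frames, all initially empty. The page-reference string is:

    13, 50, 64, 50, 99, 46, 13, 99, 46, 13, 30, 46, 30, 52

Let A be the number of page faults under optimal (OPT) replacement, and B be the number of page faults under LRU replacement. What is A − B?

-1

Under OPT: F F F . F F . . . . F . . F → 7 faults.
Under LRU: F F F . F F F . . . F . . F → 8 faults.
A − B = 7 − 8 = -1.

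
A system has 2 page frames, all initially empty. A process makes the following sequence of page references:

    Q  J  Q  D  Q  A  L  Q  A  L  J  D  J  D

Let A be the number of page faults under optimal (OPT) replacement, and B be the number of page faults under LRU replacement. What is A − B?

-2

Under OPT: F F . F . F F . F . F F . . → 8 faults.
Under LRU: F F . F . F F F F F F F . . → 10 faults.
A − B = 8 − 10 = -2.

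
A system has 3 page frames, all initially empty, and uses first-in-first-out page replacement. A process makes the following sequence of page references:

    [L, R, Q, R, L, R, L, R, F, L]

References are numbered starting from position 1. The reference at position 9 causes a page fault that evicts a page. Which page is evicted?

L

pos 1: L: miss, frames {L}
pos 2: R: miss, frames {L,R}
pos 3: Q: miss, frames {L,R,Q}
pos 4: R: hit
pos 5: L: hit
pos 6: R: hit
pos 7: L: hit
pos 8: R: hit
pos 9: F: miss, evict L, frames {R,Q,F}
At position 9, page L is evicted.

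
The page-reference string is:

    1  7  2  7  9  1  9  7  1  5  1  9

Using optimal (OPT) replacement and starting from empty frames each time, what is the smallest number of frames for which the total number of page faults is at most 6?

f=1: 12 faults
f=2: 8 faults
f=3: 5 faults
f=4: 5 faults
f=5: 5 faults
Smallest f with faults ≤ 6 is 3.

3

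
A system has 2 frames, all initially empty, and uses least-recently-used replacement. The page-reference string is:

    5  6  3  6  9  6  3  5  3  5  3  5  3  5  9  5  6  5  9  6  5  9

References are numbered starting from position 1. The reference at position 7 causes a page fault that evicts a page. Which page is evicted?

9

pos 1: 5: fault, frames [5]
pos 2: 6: fault, frames [5, 6]
pos 3: 3: fault, evict 5, frames [6, 3]
pos 4: 6: hit
pos 5: 9: fault, evict 3, frames [6, 9]
pos 6: 6: hit
pos 7: 3: fault, evict 9, frames [6, 3]
At position 7, page 9 is evicted.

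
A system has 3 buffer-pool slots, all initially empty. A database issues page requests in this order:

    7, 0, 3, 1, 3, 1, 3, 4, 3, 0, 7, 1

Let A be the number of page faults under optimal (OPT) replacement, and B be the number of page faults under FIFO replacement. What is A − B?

Under OPT: F F F F . . . F . . F F → 7 faults.
Under FIFO: F F F F . . . F . F F F → 8 faults.
A − B = 7 − 8 = -1.

-1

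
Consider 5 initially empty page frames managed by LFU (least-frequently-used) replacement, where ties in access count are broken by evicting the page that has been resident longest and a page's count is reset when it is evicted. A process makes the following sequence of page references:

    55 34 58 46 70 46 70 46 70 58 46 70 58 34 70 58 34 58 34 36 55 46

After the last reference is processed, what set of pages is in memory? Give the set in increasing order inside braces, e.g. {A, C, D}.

{34, 46, 55, 58, 70}

55: fault, frames (55)
34: fault, frames (55 34)
58: fault, frames (55 34 58)
46: fault, frames (55 34 58 46)
70: fault, frames (55 34 58 46 70)
46: hit
70: hit
46: hit
70: hit
58: hit
46: hit
70: hit
58: hit
34: hit
70: hit
58: hit
34: hit
58: hit
34: hit
36: fault, evict 55, frames (34 58 46 70 36)
55: fault, evict 36, frames (34 58 46 70 55)
46: hit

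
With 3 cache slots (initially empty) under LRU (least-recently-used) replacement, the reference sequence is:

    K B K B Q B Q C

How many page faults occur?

4

K -> fault, frames (K)
B -> fault, frames (K B)
K -> hit
B -> hit
Q -> fault, frames (K B Q)
B -> hit
Q -> hit
C -> fault, evict K, frames (B Q C)
Page faults: 4.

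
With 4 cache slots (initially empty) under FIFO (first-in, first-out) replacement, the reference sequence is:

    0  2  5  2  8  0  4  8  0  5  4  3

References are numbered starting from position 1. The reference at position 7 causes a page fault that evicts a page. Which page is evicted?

0

pos 1: 0: miss, frames {0}
pos 2: 2: miss, frames {0,2}
pos 3: 5: miss, frames {0,2,5}
pos 4: 2: hit
pos 5: 8: miss, frames {0,2,5,8}
pos 6: 0: hit
pos 7: 4: miss, evict 0, frames {2,5,8,4}
At position 7, page 0 is evicted.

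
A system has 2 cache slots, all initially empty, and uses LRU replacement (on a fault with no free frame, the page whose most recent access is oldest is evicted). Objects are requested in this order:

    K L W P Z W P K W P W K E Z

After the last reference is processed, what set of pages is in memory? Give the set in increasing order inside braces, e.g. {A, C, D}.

{E, Z}

K -> miss, frames [K]
L -> miss, frames [K, L]
W -> miss, evict K, frames [L, W]
P -> miss, evict L, frames [W, P]
Z -> miss, evict W, frames [P, Z]
W -> miss, evict P, frames [Z, W]
P -> miss, evict Z, frames [W, P]
K -> miss, evict W, frames [P, K]
W -> miss, evict P, frames [K, W]
P -> miss, evict K, frames [W, P]
W -> hit
K -> miss, evict P, frames [W, K]
E -> miss, evict W, frames [K, E]
Z -> miss, evict K, frames [E, Z]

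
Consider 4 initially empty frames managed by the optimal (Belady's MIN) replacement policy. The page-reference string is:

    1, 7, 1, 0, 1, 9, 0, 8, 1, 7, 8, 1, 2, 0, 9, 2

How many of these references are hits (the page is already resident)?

1: miss, frames (1)
7: miss, frames (1 7)
1: hit
0: miss, frames (1 7 0)
1: hit
9: miss, frames (1 7 0 9)
0: hit
8: miss, evict 9, frames (1 7 0 8)
1: hit
7: hit
8: hit
1: hit
2: miss, evict 8, frames (1 7 0 2)
0: hit
9: miss, evict 0, frames (1 7 2 9)
2: hit
Hits: 9.

9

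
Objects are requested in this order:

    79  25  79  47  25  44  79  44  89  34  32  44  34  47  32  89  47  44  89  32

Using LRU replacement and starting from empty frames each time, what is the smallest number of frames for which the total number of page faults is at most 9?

5

f=1: 20 faults
f=2: 18 faults
f=3: 14 faults
f=4: 10 faults
f=5: 8 faults
f=6: 8 faults
f=7: 7 faults
Smallest f with faults ≤ 9 is 5.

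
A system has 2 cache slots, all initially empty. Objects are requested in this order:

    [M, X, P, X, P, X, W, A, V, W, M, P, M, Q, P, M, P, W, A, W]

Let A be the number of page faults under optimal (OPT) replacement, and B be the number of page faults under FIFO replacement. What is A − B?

Under OPT: F F F . . . F F F . F F . F . F . F F . → 12 faults.
Under FIFO: F F F . . . F F F F F F . F . F F F F . → 14 faults.
A − B = 12 − 14 = -2.

-2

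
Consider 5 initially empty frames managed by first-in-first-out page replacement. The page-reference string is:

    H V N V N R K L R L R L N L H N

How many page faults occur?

7

H: miss, frames [H]
V: miss, frames [H, V]
N: miss, frames [H, V, N]
V: hit
N: hit
R: miss, frames [H, V, N, R]
K: miss, frames [H, V, N, R, K]
L: miss, evict H, frames [V, N, R, K, L]
R: hit
L: hit
R: hit
L: hit
N: hit
L: hit
H: miss, evict V, frames [N, R, K, L, H]
N: hit
Page faults: 7.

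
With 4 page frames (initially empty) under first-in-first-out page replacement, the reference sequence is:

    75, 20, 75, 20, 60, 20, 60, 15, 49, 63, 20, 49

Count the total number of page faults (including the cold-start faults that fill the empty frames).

7

75 -> miss, frames [75]
20 -> miss, frames [75, 20]
75 -> hit
20 -> hit
60 -> miss, frames [75, 20, 60]
20 -> hit
60 -> hit
15 -> miss, frames [75, 20, 60, 15]
49 -> miss, evict 75, frames [20, 60, 15, 49]
63 -> miss, evict 20, frames [60, 15, 49, 63]
20 -> miss, evict 60, frames [15, 49, 63, 20]
49 -> hit
Page faults: 7.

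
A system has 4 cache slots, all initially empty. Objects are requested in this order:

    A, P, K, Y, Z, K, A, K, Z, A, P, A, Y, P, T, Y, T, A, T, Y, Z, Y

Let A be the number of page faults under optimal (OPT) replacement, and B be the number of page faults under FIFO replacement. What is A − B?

Under OPT: F F F F F . . . . . . . F . F . . . . . . . → 7 faults.
Under FIFO: F F F F F . F . . . F . . . F F . . . . F . → 10 faults.
A − B = 7 − 10 = -3.

-3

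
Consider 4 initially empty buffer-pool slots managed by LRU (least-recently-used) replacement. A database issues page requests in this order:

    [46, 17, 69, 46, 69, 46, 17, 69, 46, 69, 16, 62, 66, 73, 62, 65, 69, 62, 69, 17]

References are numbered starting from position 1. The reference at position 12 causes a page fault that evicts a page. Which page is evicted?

17

pos 1: 46 -> fault, frames {46}
pos 2: 17 -> fault, frames {46,17}
pos 3: 69 -> fault, frames {46,17,69}
pos 4: 46 -> hit
pos 5: 69 -> hit
pos 6: 46 -> hit
pos 7: 17 -> hit
pos 8: 69 -> hit
pos 9: 46 -> hit
pos 10: 69 -> hit
pos 11: 16 -> fault, frames {17,46,69,16}
pos 12: 62 -> fault, evict 17, frames {46,69,16,62}
At position 12, page 17 is evicted.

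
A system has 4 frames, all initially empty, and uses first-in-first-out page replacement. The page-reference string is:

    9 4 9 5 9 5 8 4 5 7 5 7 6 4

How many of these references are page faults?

7

9: fault, frames {9}
4: fault, frames {9,4}
9: hit
5: fault, frames {9,4,5}
9: hit
5: hit
8: fault, frames {9,4,5,8}
4: hit
5: hit
7: fault, evict 9, frames {4,5,8,7}
5: hit
7: hit
6: fault, evict 4, frames {5,8,7,6}
4: fault, evict 5, frames {8,7,6,4}
Page faults: 7.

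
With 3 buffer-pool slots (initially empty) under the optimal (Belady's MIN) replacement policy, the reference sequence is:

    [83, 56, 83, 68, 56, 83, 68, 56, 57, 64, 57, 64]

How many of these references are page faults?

5

83 -> miss, frames {83}
56 -> miss, frames {83,56}
83 -> hit
68 -> miss, frames {83,56,68}
56 -> hit
83 -> hit
68 -> hit
56 -> hit
57 -> miss, evict 68, frames {83,56,57}
64 -> miss, evict 56, frames {83,57,64}
57 -> hit
64 -> hit
Page faults: 5.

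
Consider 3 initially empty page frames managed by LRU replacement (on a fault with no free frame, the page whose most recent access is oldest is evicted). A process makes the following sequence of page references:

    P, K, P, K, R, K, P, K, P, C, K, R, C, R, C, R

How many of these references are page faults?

5

P: miss, frames (P)
K: miss, frames (P K)
P: hit
K: hit
R: miss, frames (P K R)
K: hit
P: hit
K: hit
P: hit
C: miss, evict R, frames (K P C)
K: hit
R: miss, evict P, frames (C K R)
C: hit
R: hit
C: hit
R: hit
Page faults: 5.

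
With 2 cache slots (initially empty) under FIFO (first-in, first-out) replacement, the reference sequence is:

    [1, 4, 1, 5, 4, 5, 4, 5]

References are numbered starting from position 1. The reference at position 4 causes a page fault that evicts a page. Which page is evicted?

pos 1: 1: fault, frames {1}
pos 2: 4: fault, frames {1,4}
pos 3: 1: hit
pos 4: 5: fault, evict 1, frames {4,5}
At position 4, page 1 is evicted.

1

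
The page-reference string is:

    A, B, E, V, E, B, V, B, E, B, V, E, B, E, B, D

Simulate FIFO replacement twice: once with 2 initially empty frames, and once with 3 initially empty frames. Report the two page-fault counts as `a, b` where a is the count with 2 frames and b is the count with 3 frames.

10, 5

2 frames: F F F F . F . . F . F . F F . F → 10 faults.
3 frames: F F F F . . . . . . . . . . . F → 5 faults.
5 < 10: adding a frame reduced faults, as is typical.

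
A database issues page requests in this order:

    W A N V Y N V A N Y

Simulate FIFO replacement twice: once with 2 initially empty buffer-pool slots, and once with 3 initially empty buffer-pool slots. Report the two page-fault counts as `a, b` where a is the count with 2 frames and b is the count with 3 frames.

10, 7

2 frames: F F F F F F F F F F → 10 faults.
3 frames: F F F F F . . F F . → 7 faults.
7 < 10: adding a frame reduced faults, as is typical.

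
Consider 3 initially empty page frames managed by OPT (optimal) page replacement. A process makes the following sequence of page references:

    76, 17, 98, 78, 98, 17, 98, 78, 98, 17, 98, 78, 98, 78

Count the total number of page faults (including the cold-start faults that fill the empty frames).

76: miss, frames (76)
17: miss, frames (76 17)
98: miss, frames (76 17 98)
78: miss, evict 76, frames (17 98 78)
98: hit
17: hit
98: hit
78: hit
98: hit
17: hit
98: hit
78: hit
98: hit
78: hit
Page faults: 4.

4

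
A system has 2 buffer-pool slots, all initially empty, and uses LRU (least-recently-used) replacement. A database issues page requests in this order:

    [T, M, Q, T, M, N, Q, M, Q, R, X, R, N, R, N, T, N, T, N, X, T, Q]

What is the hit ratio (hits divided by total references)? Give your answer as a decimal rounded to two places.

T → fault, frames {T}
M → fault, frames {T,M}
Q → fault, evict T, frames {M,Q}
T → fault, evict M, frames {Q,T}
M → fault, evict Q, frames {T,M}
N → fault, evict T, frames {M,N}
Q → fault, evict M, frames {N,Q}
M → fault, evict N, frames {Q,M}
Q → hit
R → fault, evict M, frames {Q,R}
X → fault, evict Q, frames {R,X}
R → hit
N → fault, evict X, frames {R,N}
R → hit
N → hit
T → fault, evict R, frames {N,T}
N → hit
T → hit
N → hit
X → fault, evict T, frames {N,X}
T → fault, evict N, frames {X,T}
Q → fault, evict X, frames {T,Q}
Hits: 7 of 22 references → 7/22 = 0.3182.

0.32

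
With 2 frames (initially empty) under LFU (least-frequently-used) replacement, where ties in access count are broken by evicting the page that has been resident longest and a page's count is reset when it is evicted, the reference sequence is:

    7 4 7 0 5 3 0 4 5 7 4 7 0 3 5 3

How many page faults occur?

7: fault, frames {7}
4: fault, frames {7,4}
7: hit
0: fault, evict 4, frames {7,0}
5: fault, evict 0, frames {7,5}
3: fault, evict 5, frames {7,3}
0: fault, evict 3, frames {7,0}
4: fault, evict 0, frames {7,4}
5: fault, evict 4, frames {7,5}
7: hit
4: fault, evict 5, frames {7,4}
7: hit
0: fault, evict 4, frames {7,0}
3: fault, evict 0, frames {7,3}
5: fault, evict 3, frames {7,5}
3: fault, evict 5, frames {7,3}
Page faults: 13.

13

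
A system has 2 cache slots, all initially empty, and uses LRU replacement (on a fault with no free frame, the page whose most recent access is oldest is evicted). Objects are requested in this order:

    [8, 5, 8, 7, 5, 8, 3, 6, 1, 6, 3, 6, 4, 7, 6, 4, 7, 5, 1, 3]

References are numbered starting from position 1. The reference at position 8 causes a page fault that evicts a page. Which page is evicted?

8

pos 1: 8 -> miss, frames (8)
pos 2: 5 -> miss, frames (8 5)
pos 3: 8 -> hit
pos 4: 7 -> miss, evict 5, frames (8 7)
pos 5: 5 -> miss, evict 8, frames (7 5)
pos 6: 8 -> miss, evict 7, frames (5 8)
pos 7: 3 -> miss, evict 5, frames (8 3)
pos 8: 6 -> miss, evict 8, frames (3 6)
At position 8, page 8 is evicted.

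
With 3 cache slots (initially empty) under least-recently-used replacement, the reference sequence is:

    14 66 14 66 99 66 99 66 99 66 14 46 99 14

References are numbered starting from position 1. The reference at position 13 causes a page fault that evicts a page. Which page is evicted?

pos 1: 14: miss, frames {14}
pos 2: 66: miss, frames {14,66}
pos 3: 14: hit
pos 4: 66: hit
pos 5: 99: miss, frames {14,66,99}
pos 6: 66: hit
pos 7: 99: hit
pos 8: 66: hit
pos 9: 99: hit
pos 10: 66: hit
pos 11: 14: hit
pos 12: 46: miss, evict 99, frames {66,14,46}
pos 13: 99: miss, evict 66, frames {14,46,99}
At position 13, page 66 is evicted.

66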